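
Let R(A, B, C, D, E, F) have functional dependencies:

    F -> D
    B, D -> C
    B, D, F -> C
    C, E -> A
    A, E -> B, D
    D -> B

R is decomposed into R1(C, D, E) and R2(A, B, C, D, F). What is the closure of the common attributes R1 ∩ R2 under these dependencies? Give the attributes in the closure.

R1 ∩ R2 = {C, D}.
D → B applies, adding B
Closure: {B, C, D}.

B, C, D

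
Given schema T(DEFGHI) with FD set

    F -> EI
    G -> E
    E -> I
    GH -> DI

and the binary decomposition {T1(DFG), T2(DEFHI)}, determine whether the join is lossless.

No

Common attributes: T1 ∩ T2 = {DF}.
Closure of {DF}: F → EI applies, adding EI. So (DF)⁺ = {DEFI}.
The closure contains neither all of T1 = {DFG} nor all of T2 = {DEFHI}, so the common attributes are not a superkey of either fragment. The join is lossy.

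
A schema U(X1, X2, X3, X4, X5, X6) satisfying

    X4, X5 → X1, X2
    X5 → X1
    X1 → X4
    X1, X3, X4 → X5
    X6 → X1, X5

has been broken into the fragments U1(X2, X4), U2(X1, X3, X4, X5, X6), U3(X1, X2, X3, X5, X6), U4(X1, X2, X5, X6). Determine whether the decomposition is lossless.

Chase test. Columns are X1, X2, X3, X4, X5, X6; row i has aⱼ where attribute j ∈ Ui, else bᵢⱼ.
Initial tableau (one row per fragment):
  row 1: b11 a2 b13 a4 b15 b16
  row 2: a1 b22 a3 a4 a5 a6
  row 3: a1 a2 a3 b34 a5 a6
  row 4: a1 a2 b43 b44 a5 a6
Rows 2 and 3 agree on X1; apply X1→X4 and equate their X4 entries.
Rows 2 and 4 agree on X1; apply X1→X4 and equate their X4 entries.
Rows 2 and 3 agree on X4, X5; apply X4, X5→X1, X2 and equate their X1, X2 entries.
Row 2 is now all distinguished symbols — the join is lossless.

Yes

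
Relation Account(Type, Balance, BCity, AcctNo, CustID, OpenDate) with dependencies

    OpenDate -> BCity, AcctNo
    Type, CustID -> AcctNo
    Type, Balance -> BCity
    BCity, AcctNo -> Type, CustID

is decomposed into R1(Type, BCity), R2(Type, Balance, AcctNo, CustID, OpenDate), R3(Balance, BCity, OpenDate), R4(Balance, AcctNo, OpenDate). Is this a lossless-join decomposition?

Chase test. Columns are Type, Balance, BCity, AcctNo, CustID, OpenDate; row i has aⱼ where attribute j ∈ Ri, else bᵢⱼ.
Initial tableau (one row per fragment):
  row 1: a1 b12 a3 b14 b15 b16
  row 2: a1 a2 b23 a4 a5 a6
  row 3: b31 a2 a3 b34 b35 a6
  row 4: b41 a2 b43 a4 b45 a6
Rows 2 and 3 agree on OpenDate; apply OpenDate→BCity, AcctNo and equate their BCity, AcctNo entries.
Rows 2 and 4 agree on OpenDate; apply OpenDate→BCity, AcctNo and equate their BCity, AcctNo entries.
Rows 2 and 3 agree on BCity, AcctNo; apply BCity, AcctNo→Type, CustID and equate their Type, CustID entries.
Rows 2 and 4 agree on BCity, AcctNo; apply BCity, AcctNo→Type, CustID and equate their Type, CustID entries.
Row 2 is now all distinguished symbols — the join is lossless.

Yes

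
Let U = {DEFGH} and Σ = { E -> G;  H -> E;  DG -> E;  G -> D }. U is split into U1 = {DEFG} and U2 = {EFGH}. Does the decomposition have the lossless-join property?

Common attributes: U1 ∩ U2 = {EFG}.
Closure of {EFG}: G → D applies, adding D. So (EFG)⁺ = {DEFG}.
This closure contains every attribute of U1, so U1 ∩ U2 → U1. The join is lossless.

Yes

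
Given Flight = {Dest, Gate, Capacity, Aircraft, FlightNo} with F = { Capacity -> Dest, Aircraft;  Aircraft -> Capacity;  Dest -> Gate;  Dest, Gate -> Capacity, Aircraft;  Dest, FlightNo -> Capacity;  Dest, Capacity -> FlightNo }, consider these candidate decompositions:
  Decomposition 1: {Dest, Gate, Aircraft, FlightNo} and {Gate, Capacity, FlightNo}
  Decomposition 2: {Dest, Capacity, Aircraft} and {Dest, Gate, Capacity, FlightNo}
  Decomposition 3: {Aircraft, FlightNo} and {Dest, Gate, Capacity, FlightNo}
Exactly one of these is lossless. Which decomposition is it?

Decomposition 2

Decomposition 1: common = {Gate, FlightNo}, closure = {Gate, FlightNo} → lossy.
Decomposition 2: common = {Dest, Capacity}, closure = {Dest, Gate, Capacity, Aircraft, FlightNo} → lossless.
Decomposition 3: common = {FlightNo}, closure = {FlightNo} → lossy.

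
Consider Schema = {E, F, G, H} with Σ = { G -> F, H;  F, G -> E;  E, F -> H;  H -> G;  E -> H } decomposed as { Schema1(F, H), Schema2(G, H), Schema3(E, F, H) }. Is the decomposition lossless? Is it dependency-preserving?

lossless and dependency-preserving

Lossless test (chase): Rows 1 and 2 agree on H; apply H→G and equate their G entries. Rows 1 and 3 agree on H; apply H→G and equate their G entries. Rows 1 and 2 agree on G; apply G→F, H and equate their F, H entries. Rows 1 and 2 agree on F, G; apply F, G→E and equate their E entries. Rows 1 and 3 agree on F, G; apply F, G→E and equate their E entries. Row 1 is now all distinguished symbols — the join is lossless.
Dependency preservation: G → F, H; F, G → E are not contained in any single fragment, but the restricted closure of each left-hand side across the fragments still reaches the right-hand side; the remaining FDs each lie inside some fragment. All dependencies are preserved.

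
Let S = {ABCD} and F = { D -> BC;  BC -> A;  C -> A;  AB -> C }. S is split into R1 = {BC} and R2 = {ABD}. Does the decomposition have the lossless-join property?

Common attributes: R1 ∩ R2 = {B}.
No dependency enlarges {B}, so (B)⁺ = {B}.
The closure contains neither all of R1 = {BC} nor all of R2 = {ABD}, so the common attributes are not a superkey of either fragment. The join is lossy.

No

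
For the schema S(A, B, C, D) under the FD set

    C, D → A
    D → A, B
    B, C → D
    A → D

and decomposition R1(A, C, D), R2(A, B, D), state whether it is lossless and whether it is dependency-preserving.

lossless but not dependency-preserving

Lossless test: (A, D)⁺ = {A, B, D}, which contains all of one fragment — lossless.
Dependency preservation: the restricted closure of {B, C} across the fragments never reaches {D}, so B, C → D cannot be enforced without a join — not preserved.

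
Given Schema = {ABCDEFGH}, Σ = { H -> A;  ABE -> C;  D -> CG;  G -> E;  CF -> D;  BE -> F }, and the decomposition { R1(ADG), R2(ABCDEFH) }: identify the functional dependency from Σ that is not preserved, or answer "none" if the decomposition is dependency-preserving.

Check G → E: no single fragment contains all of {EG}, and the restricted closure of {G} across the fragments never reaches {E}.
H → A is preserved.
ABE → C is preserved.
D → CG is preserved.
CF → D is preserved.
BE → F is preserved.

G -> E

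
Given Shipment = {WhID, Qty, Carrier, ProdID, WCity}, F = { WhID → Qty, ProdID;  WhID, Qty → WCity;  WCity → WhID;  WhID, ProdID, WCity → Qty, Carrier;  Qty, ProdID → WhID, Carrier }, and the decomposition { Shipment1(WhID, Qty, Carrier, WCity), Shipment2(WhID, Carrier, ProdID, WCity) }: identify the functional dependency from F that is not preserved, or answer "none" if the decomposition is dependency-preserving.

Check Qty, ProdID → WhID, Carrier: no single fragment contains all of {WhID, Qty, Carrier, ProdID}, and the restricted closure of {Qty, ProdID} across the fragments never reaches {WhID, Carrier}.
WhID → Qty, ProdID is preserved.
WhID, Qty → WCity is preserved.
WCity → WhID is preserved.
WhID, ProdID, WCity → Qty, Carrier is preserved.

Qty, ProdID → WhID, Carrier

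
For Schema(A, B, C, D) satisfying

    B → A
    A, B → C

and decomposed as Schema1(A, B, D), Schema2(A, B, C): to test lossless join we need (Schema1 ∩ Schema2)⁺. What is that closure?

A, B, C

Schema1 ∩ Schema2 = {A, B}.
A, B → C applies, adding C
Closure: {A, B, C}.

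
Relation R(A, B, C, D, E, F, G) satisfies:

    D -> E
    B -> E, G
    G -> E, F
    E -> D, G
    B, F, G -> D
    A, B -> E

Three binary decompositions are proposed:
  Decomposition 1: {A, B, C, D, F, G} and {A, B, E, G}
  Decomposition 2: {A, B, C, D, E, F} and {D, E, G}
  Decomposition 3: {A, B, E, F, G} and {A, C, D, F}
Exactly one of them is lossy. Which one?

Decomposition 3

Decomposition 1: common = {A, B, G}, closure = {A, B, D, E, F, G} → lossless.
Decomposition 2: common = {D, E}, closure = {D, E, F, G} → lossless.
Decomposition 3: common = {A, F}, closure = {A, F} → lossy.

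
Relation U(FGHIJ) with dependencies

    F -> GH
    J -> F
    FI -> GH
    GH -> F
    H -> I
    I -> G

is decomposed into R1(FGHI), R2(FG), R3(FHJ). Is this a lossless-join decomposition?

Chase test. Columns are FGHIJ; row i has aⱼ where attribute j ∈ Ri, else bᵢⱼ.
Initial tableau (one row per fragment):
  row 1: a1 a2 a3 a4 b15
  row 2: a1 a2 b23 b24 b25
  row 3: a1 b32 a3 b34 a5
Rows 1 and 2 agree on F; apply F→GH and equate their GH entries.
Rows 1 and 3 agree on F; apply F→GH and equate their GH entries.
Rows 1 and 2 agree on H; apply H→I and equate their I entries.
Rows 1 and 3 agree on H; apply H→I and equate their I entries.
Row 3 is now all distinguished symbols — the join is lossless.

Yes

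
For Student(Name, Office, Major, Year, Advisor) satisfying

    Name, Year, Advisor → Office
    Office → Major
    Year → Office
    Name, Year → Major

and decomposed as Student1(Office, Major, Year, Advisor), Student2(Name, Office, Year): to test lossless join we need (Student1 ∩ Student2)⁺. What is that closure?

Student1 ∩ Student2 = {Office, Year}.
Office → Major applies, adding Major
Closure: {Office, Major, Year}.

Office, Major, Year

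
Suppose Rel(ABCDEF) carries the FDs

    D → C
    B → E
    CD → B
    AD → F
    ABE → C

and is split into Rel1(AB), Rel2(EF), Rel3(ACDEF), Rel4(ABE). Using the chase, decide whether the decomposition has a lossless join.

No

Chase test. Columns are ABCDEF; row i has aⱼ where attribute j ∈ Reli, else bᵢⱼ.
Initial tableau (one row per fragment):
  row 1: a1 a2 b13 b14 b15 b16
  row 2: b21 b22 b23 b24 a5 a6
  row 3: a1 b32 a3 a4 a5 a6
  row 4: a1 a2 b43 b44 a5 b46
Rows 1 and 4 agree on B; apply B→E and equate their E entries.
Rows 1 and 4 agree on ABE; apply ABE→C and equate their C entries.
No row becomes fully distinguished — the join is lossy.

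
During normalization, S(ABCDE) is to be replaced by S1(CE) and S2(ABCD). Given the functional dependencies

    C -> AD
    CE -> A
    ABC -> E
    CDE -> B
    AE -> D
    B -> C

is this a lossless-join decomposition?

Common attributes: S1 ∩ S2 = {C}.
Closure of {C}: C → AD applies, adding AD. So (C)⁺ = {ACD}.
The closure contains neither all of S1 = {CE} nor all of S2 = {ABCD}, so the common attributes are not a superkey of either fragment. The join is lossy.

No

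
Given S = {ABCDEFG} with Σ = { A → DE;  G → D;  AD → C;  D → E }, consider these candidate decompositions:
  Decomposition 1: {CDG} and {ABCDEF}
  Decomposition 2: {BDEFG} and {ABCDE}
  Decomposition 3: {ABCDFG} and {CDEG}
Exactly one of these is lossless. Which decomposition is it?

Decomposition 3

Decomposition 1: common = {CD}, closure = {CDE} → lossy.
Decomposition 2: common = {BDE}, closure = {BDE} → lossy.
Decomposition 3: common = {CDG}, closure = {CDEG} → lossless.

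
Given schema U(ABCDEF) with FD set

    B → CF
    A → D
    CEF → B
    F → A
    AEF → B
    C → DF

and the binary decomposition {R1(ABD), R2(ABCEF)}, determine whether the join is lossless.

Common attributes: R1 ∩ R2 = {AB}.
Closure of {AB}: B → CF applies, adding CF; A → D applies, adding D. So (AB)⁺ = {ABCDF}.
This closure contains every attribute of R1, so R1 ∩ R2 → R1. The join is lossless.

Yes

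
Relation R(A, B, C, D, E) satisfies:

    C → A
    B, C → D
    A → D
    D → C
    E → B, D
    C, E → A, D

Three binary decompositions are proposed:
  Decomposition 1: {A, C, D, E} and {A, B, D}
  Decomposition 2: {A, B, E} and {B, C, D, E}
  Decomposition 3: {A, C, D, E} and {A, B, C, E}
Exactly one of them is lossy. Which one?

Decomposition 1: common = {A, D}, closure = {A, C, D} → lossy.
Decomposition 2: common = {B, E}, closure = {A, B, C, D, E} → lossless.
Decomposition 3: common = {A, C, E}, closure = {A, B, C, D, E} → lossless.

Decomposition 1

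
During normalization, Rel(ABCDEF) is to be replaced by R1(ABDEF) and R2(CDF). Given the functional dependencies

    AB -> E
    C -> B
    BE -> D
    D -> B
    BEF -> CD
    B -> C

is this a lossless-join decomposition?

Yes

Common attributes: R1 ∩ R2 = {DF}.
Closure of {DF}: D → B applies, adding B; B → C applies, adding C. So (DF)⁺ = {BCDF}.
This closure contains every attribute of R2, so R1 ∩ R2 → R2. The join is lossless.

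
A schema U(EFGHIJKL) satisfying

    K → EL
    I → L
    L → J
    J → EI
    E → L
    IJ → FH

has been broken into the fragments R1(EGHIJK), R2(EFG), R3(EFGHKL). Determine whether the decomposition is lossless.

Yes

Chase test. Columns are EFGHIJKL; row i has aⱼ where attribute j ∈ Ri, else bᵢⱼ.
Initial tableau (one row per fragment):
  row 1: a1 b12 a3 a4 a5 a6 a7 b18
  row 2: a1 a2 a3 b24 b25 b26 b27 b28
  row 3: a1 a2 a3 a4 b35 b36 a7 a8
Rows 1 and 3 agree on K; apply K→EL and equate their EL entries.
Rows 1 and 3 agree on L; apply L→J and equate their J entries.
Rows 1 and 3 agree on J; apply J→EI and equate their EI entries.
Rows 1 and 2 agree on E; apply E→L and equate their L entries.
Rows 1 and 3 agree on IJ; apply IJ→FH and equate their FH entries.
Rows 1 and 2 agree on L; apply L→J and equate their J entries.
Rows 1 and 2 agree on J; apply J→EI and equate their EI entries.
Rows 1 and 2 agree on IJ; apply IJ→FH and equate their FH entries.
Row 1 is now all distinguished symbols — the join is lossless.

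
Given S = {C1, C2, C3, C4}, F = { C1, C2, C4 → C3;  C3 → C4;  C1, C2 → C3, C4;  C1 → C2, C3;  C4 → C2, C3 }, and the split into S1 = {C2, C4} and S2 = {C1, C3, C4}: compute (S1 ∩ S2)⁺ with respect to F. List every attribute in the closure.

S1 ∩ S2 = {C4}.
C4 → C2, C3 applies, adding C2, C3
Closure: {C2, C3, C4}.

C2, C3, C4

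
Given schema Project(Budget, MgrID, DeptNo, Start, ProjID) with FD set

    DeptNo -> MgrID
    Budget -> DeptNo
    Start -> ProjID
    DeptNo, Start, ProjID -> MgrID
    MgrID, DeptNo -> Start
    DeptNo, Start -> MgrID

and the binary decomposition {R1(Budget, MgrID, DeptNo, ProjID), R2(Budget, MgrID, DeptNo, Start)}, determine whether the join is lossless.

Yes

Common attributes: R1 ∩ R2 = {Budget, MgrID, DeptNo}.
Closure of {Budget, MgrID, DeptNo}: MgrID, DeptNo → Start applies, adding Start; Start → ProjID applies, adding ProjID. So (Budget, MgrID, DeptNo)⁺ = {Budget, MgrID, DeptNo, Start, ProjID}.
This closure contains every attribute of R1, so R1 ∩ R2 → R1. The join is lossless.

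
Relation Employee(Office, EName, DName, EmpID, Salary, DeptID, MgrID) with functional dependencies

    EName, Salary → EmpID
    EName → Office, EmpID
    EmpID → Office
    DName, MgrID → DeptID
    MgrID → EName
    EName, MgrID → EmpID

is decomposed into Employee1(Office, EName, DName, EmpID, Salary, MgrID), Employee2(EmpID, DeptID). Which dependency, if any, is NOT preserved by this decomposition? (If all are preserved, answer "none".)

DName, MgrID → DeptID

Check DName, MgrID → DeptID: no single fragment contains all of {DName, DeptID, MgrID}, and the restricted closure of {DName, MgrID} across the fragments never reaches {DeptID}.
EName, Salary → EmpID is preserved.
EName → Office, EmpID is preserved.
EmpID → Office is preserved.
MgrID → EName is preserved.
EName, MgrID → EmpID is preserved.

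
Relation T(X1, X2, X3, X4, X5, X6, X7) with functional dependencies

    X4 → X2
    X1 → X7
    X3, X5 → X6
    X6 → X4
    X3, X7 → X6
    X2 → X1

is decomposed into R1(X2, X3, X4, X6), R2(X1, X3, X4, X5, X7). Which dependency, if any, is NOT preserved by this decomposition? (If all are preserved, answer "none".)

Check X2 → X1: no single fragment contains all of {X1, X2}, and the restricted closure of {X2} across the fragments never reaches {X1}.
X4 → X2 is preserved.
X1 → X7 is preserved.
X3, X5 → X6 is preserved.
X6 → X4 is preserved.
X3, X7 → X6 is preserved.

X2 → X1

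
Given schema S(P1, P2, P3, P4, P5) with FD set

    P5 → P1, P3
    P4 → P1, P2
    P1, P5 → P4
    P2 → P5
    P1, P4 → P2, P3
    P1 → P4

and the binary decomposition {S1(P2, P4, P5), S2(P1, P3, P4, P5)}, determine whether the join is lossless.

Common attributes: S1 ∩ S2 = {P4, P5}.
Closure of {P4, P5}: P5 → P1, P3 applies, adding P1, P3; P4 → P1, P2 applies, adding P2. So (P4, P5)⁺ = {P1, P2, P3, P4, P5}.
This closure contains every attribute of S1, so S1 ∩ S2 → S1. The join is lossless.

Yes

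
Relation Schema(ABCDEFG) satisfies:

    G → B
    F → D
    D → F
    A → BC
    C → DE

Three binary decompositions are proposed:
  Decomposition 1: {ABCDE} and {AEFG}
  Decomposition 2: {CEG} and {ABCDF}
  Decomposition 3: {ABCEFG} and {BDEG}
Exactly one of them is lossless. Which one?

Decomposition 1: common = {AE}, closure = {ABCDEF} → lossless.
Decomposition 2: common = {C}, closure = {CDEF} → lossy.
Decomposition 3: common = {BEG}, closure = {BEG} → lossy.

Decomposition 1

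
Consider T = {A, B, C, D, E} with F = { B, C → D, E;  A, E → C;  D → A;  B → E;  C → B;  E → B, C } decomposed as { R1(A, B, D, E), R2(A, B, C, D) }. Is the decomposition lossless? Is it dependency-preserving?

lossless and dependency-preserving

Lossless test: (A, B, D)⁺ = {A, B, C, D, E}, which contains all of one fragment — lossless.
Dependency preservation: B, C → D, E; A, E → C; E → B, C are not contained in any single fragment, but the restricted closure of each left-hand side across the fragments still reaches the right-hand side; the remaining FDs each lie inside some fragment. All dependencies are preserved.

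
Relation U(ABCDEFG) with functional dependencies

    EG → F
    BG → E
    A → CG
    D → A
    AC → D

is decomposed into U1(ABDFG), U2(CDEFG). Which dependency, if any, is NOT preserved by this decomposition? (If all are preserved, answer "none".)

Check BG → E: no single fragment contains all of {BEG}, and the restricted closure of {BG} across the fragments never reaches {E}.
EG → F is preserved.
A → CG is preserved.
D → A is preserved.
AC → D is preserved.

BG → E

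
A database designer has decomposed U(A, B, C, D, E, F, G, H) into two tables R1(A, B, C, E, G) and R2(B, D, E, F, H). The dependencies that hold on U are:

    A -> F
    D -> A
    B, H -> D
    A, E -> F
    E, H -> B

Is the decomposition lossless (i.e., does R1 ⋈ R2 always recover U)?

No

Common attributes: R1 ∩ R2 = {B, E}.
No dependency enlarges {B, E}, so (B, E)⁺ = {B, E}.
The closure contains neither all of R1 = {A, B, C, E, G} nor all of R2 = {B, D, E, F, H}, so the common attributes are not a superkey of either fragment. The join is lossy.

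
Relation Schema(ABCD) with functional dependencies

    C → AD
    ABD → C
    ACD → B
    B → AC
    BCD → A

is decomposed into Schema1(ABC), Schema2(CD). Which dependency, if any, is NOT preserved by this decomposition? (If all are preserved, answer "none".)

C → AD: restricted closure across fragments reaches AD.
ABD → C: restricted closure across fragments reaches C.
ACD → B: restricted closure across fragments reaches B.
B → AC lies within Schema1.
BCD → A: restricted closure across fragments reaches A.
Every dependency is enforceable on the fragments, so the decomposition is dependency-preserving.

none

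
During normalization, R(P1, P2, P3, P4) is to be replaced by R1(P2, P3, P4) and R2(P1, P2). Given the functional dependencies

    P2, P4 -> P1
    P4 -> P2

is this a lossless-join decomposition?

No

Common attributes: R1 ∩ R2 = {P2}.
No dependency enlarges {P2}, so (P2)⁺ = {P2}.
The closure contains neither all of R1 = {P2, P3, P4} nor all of R2 = {P1, P2}, so the common attributes are not a superkey of either fragment. The join is lossy.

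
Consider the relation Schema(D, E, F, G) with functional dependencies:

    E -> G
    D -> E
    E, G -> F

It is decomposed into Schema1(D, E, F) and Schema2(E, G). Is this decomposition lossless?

Common attributes: Schema1 ∩ Schema2 = {E}.
Closure of {E}: E → G applies, adding G; E, G → F applies, adding F. So (E)⁺ = {E, F, G}.
This closure contains every attribute of Schema2, so Schema1 ∩ Schema2 → Schema2. The join is lossless.

Yes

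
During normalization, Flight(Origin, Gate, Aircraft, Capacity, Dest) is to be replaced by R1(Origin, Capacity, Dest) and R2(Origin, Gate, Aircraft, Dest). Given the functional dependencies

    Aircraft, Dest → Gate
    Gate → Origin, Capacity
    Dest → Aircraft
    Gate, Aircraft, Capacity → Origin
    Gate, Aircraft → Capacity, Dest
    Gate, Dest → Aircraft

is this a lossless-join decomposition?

Yes

Common attributes: R1 ∩ R2 = {Origin, Dest}.
Closure of {Origin, Dest}: Dest → Aircraft applies, adding Aircraft; Aircraft, Dest → Gate applies, adding Gate; Gate → Origin, Capacity applies, adding Capacity. So (Origin, Dest)⁺ = {Origin, Gate, Aircraft, Capacity, Dest}.
This closure contains every attribute of R1, so R1 ∩ R2 → R1. The join is lossless.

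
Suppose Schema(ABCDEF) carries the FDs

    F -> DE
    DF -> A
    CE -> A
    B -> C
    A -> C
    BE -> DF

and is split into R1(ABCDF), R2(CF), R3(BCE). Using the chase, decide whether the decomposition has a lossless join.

Chase test. Columns are ABCDEF; row i has aⱼ where attribute j ∈ Ri, else bᵢⱼ.
Initial tableau (one row per fragment):
  row 1: a1 a2 a3 a4 b15 a6
  row 2: b21 b22 a3 b24 b25 a6
  row 3: b31 a2 a3 b34 a5 b36
Rows 1 and 2 agree on F; apply F→DE and equate their DE entries.
Rows 1 and 2 agree on DF; apply DF→A and equate their A entries.
No row becomes fully distinguished — the join is lossy.

No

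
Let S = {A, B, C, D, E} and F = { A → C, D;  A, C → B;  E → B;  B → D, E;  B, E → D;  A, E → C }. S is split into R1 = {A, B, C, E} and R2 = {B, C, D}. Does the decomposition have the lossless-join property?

Common attributes: R1 ∩ R2 = {B, C}.
Closure of {B, C}: B → D, E applies, adding D, E. So (B, C)⁺ = {B, C, D, E}.
This closure contains every attribute of R2, so R1 ∩ R2 → R2. The join is lossless.

Yes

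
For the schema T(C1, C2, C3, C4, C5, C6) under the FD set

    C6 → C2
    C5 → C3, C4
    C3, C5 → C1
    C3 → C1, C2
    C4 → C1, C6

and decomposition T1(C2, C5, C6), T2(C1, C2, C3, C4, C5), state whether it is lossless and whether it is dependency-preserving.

Lossless test: (C2, C5)⁺ = {C1, C2, C3, C4, C5, C6}, which contains all of one fragment — lossless.
Dependency preservation: the restricted closure of {C4} across the fragments never reaches {C1, C6}, so C4 → C1, C6 cannot be enforced without a join — not preserved.

lossless but not dependency-preserving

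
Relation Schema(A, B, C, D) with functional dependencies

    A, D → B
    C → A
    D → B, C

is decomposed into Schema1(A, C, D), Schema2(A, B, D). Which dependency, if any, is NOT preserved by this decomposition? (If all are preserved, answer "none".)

A, D → B lies within Schema2.
C → A lies within Schema1.
D → B, C: restricted closure across fragments reaches B, C.
Every dependency is enforceable on the fragments, so the decomposition is dependency-preserving.

none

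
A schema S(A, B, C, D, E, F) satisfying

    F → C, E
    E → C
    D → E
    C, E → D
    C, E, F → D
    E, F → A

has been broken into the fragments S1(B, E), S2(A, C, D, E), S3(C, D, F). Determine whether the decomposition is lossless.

No

Chase test. Columns are A, B, C, D, E, F; row i has aⱼ where attribute j ∈ Si, else bᵢⱼ.
Initial tableau (one row per fragment):
  row 1: b11 a2 b13 b14 a5 b16
  row 2: a1 b22 a3 a4 a5 b26
  row 3: b31 b32 a3 a4 b35 a6
Rows 1 and 2 agree on E; apply E→C and equate their C entries.
Rows 2 and 3 agree on D; apply D→E and equate their E entries.
Rows 1 and 2 agree on C, E; apply C, E→D and equate their D entries.
No row becomes fully distinguished — the join is lossy.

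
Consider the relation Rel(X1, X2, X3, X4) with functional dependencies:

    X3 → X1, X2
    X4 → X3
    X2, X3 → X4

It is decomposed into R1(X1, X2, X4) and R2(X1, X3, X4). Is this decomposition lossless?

Common attributes: R1 ∩ R2 = {X1, X4}.
Closure of {X1, X4}: X4 → X3 applies, adding X3; X3 → X1, X2 applies, adding X2. So (X1, X4)⁺ = {X1, X2, X3, X4}.
This closure contains every attribute of R1, so R1 ∩ R2 → R1. The join is lossless.

Yes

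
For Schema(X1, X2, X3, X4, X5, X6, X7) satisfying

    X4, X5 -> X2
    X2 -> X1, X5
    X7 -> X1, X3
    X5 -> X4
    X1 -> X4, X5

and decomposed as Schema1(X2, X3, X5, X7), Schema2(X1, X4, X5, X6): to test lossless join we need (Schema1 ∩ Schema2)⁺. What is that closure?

X1, X2, X4, X5

Schema1 ∩ Schema2 = {X5}.
X5 → X4 applies, adding X4
X4, X5 → X2 applies, adding X2
X2 → X1, X5 applies, adding X1
Closure: {X1, X2, X4, X5}.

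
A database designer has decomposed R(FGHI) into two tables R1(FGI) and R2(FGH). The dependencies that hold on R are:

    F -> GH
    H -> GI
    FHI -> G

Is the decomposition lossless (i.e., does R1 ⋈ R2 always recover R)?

Yes

Common attributes: R1 ∩ R2 = {FG}.
Closure of {FG}: F → GH applies, adding H; H → GI applies, adding I. So (FG)⁺ = {FGHI}.
This closure contains every attribute of R1, so R1 ∩ R2 → R1. The join is lossless.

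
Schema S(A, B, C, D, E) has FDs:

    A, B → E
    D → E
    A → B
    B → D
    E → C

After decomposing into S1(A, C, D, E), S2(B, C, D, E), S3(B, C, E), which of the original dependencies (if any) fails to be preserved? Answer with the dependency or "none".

Check A → B: no single fragment contains all of {A, B}, and the restricted closure of {A} across the fragments never reaches {B}.
A, B → E is preserved.
D → E is preserved.
B → D is preserved.
E → C is preserved.

A → B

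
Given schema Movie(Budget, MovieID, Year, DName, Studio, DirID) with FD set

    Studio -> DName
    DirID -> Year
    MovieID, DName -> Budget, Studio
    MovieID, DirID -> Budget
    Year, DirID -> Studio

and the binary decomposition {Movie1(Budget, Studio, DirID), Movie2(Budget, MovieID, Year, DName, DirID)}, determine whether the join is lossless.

Common attributes: Movie1 ∩ Movie2 = {Budget, DirID}.
Closure of {Budget, DirID}: DirID → Year applies, adding Year; Year, DirID → Studio applies, adding Studio; Studio → DName applies, adding DName. So (Budget, DirID)⁺ = {Budget, Year, DName, Studio, DirID}.
This closure contains every attribute of Movie1, so Movie1 ∩ Movie2 → Movie1. The join is lossless.

Yes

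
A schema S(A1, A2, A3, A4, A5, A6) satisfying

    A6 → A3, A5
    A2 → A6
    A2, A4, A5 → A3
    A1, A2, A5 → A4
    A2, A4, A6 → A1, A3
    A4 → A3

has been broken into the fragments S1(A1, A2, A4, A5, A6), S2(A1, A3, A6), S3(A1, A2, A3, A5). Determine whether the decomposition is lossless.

Yes

Chase test. Columns are A1, A2, A3, A4, A5, A6; row i has aⱼ where attribute j ∈ Si, else bᵢⱼ.
Initial tableau (one row per fragment):
  row 1: a1 a2 b13 a4 a5 a6
  row 2: a1 b22 a3 b24 b25 a6
  row 3: a1 a2 a3 b34 a5 b36
Rows 1 and 2 agree on A6; apply A6→A3, A5 and equate their A3, A5 entries.
Rows 1 and 3 agree on A2; apply A2→A6 and equate their A6 entries.
Rows 1 and 3 agree on A1, A2, A5; apply A1, A2, A5→A4 and equate their A4 entries.
Row 1 is now all distinguished symbols — the join is lossless.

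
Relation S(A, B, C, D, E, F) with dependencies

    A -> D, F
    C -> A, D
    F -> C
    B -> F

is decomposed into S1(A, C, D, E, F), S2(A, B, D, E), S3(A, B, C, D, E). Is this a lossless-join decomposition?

Yes

Chase test. Columns are A, B, C, D, E, F; row i has aⱼ where attribute j ∈ Si, else bᵢⱼ.
Initial tableau (one row per fragment):
  row 1: a1 b12 a3 a4 a5 a6
  row 2: a1 a2 b23 a4 a5 b26
  row 3: a1 a2 a3 a4 a5 b36
Rows 1 and 2 agree on A; apply A→D, F and equate their D, F entries.
Rows 1 and 3 agree on A; apply A→D, F and equate their D, F entries.
Rows 1 and 2 agree on F; apply F→C and equate their C entries.
Row 2 is now all distinguished symbols — the join is lossless.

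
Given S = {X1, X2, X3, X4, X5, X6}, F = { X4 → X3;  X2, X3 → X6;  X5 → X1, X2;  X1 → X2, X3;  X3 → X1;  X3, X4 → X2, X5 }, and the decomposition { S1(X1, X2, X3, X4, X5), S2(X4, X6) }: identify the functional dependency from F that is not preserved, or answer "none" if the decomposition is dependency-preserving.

Check X2, X3 → X6: no single fragment contains all of {X2, X3, X6}, and the restricted closure of {X2, X3} across the fragments never reaches {X6}.
X4 → X3 is preserved.
X5 → X1, X2 is preserved.
X1 → X2, X3 is preserved.
X3 → X1 is preserved.
X3, X4 → X2, X5 is preserved.

X2, X3 → X6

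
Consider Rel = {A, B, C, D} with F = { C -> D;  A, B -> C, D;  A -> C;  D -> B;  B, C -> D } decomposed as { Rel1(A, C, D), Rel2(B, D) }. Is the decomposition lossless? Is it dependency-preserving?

Lossless test: (D)⁺ = {B, D}, which contains all of one fragment — lossless.
Dependency preservation: A, B → C, D; B, C → D are not contained in any single fragment, but the restricted closure of each left-hand side across the fragments still reaches the right-hand side; the remaining FDs each lie inside some fragment. All dependencies are preserved.

lossless and dependency-preserving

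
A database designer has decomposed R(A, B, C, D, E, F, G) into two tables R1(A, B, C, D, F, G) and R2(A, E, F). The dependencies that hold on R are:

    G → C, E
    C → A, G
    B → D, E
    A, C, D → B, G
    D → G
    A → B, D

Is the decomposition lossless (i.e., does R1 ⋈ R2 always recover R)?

Common attributes: R1 ∩ R2 = {A, F}.
Closure of {A, F}: A → B, D applies, adding B, D; B → D, E applies, adding E; D → G applies, adding G; G → C, E applies, adding C. So (A, F)⁺ = {A, B, C, D, E, F, G}.
This closure contains every attribute of R1, so R1 ∩ R2 → R1. The join is lossless.

Yes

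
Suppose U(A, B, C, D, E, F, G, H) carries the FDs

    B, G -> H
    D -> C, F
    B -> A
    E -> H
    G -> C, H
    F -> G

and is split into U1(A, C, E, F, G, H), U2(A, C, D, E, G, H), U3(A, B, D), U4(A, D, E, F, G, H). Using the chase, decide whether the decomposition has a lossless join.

No

Chase test. Columns are A, B, C, D, E, F, G, H; row i has aⱼ where attribute j ∈ Ui, else bᵢⱼ.
Initial tableau (one row per fragment):
  row 1: a1 b12 a3 b14 a5 a6 a7 a8
  row 2: a1 b22 a3 a4 a5 b26 a7 a8
  row 3: a1 a2 b33 a4 b35 b36 b37 b38
  row 4: a1 b42 b43 a4 a5 a6 a7 a8
Rows 2 and 3 agree on D; apply D→C, F and equate their C, F entries.
Rows 2 and 4 agree on D; apply D→C, F and equate their C, F entries.
Rows 1 and 3 agree on F; apply F→G and equate their G entries.
Rows 1 and 3 agree on G; apply G→C, H and equate their C, H entries.
No row becomes fully distinguished — the join is lossy.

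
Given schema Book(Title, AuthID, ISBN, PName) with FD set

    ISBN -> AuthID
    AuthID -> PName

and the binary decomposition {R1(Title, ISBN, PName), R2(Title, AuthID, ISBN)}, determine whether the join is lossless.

Yes

Common attributes: R1 ∩ R2 = {Title, ISBN}.
Closure of {Title, ISBN}: ISBN → AuthID applies, adding AuthID; AuthID → PName applies, adding PName. So (Title, ISBN)⁺ = {Title, AuthID, ISBN, PName}.
This closure contains every attribute of R1, so R1 ∩ R2 → R1. The join is lossless.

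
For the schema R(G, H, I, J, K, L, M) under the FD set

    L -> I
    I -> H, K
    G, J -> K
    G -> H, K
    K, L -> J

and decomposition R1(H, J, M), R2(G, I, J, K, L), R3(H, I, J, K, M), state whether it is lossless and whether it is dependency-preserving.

Lossless test (chase): Rows 2 and 3 agree on I; apply I→H, K and equate their H, K entries. No row becomes fully distinguished — the join is lossy.
Dependency preservation: the restricted closure of {G} across the fragments never reaches {H, K}, so G → H, K cannot be enforced without a join — not preserved.

lossy and not dependency-preserving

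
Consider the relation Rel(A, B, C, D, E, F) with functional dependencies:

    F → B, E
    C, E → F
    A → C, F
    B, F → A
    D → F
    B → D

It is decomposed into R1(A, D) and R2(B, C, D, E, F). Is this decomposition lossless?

Common attributes: R1 ∩ R2 = {D}.
Closure of {D}: D → F applies, adding F; F → B, E applies, adding B, E; B, F → A applies, adding A; A → C, F applies, adding C. So (D)⁺ = {A, B, C, D, E, F}.
This closure contains every attribute of R1, so R1 ∩ R2 → R1. The join is lossless.

Yes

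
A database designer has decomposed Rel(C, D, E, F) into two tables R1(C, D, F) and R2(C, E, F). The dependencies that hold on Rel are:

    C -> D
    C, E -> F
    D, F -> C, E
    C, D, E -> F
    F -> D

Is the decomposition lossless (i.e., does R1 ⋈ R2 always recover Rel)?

Common attributes: R1 ∩ R2 = {C, F}.
Closure of {C, F}: C → D applies, adding D; D, F → C, E applies, adding E. So (C, F)⁺ = {C, D, E, F}.
This closure contains every attribute of R1, so R1 ∩ R2 → R1. The join is lossless.

Yes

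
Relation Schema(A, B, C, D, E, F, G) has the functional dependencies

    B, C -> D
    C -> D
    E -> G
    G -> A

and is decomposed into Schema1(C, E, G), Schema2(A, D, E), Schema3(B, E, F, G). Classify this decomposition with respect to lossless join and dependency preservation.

lossy and not dependency-preserving

Lossless test (chase): Rows 1 and 2 agree on E; apply E→G and equate their G entries. Rows 1 and 2 agree on G; apply G→A and equate their A entries. Rows 1 and 3 agree on G; apply G→A and equate their A entries. No row becomes fully distinguished — the join is lossy.
Dependency preservation: the restricted closure of {B, C} across the fragments never reaches {D}, so B, C → D cannot be enforced without a join — not preserved.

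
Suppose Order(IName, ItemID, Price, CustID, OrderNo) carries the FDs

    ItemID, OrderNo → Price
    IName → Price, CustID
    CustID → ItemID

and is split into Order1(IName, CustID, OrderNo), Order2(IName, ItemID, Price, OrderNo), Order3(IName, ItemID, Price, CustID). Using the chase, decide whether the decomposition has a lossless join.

Yes

Chase test. Columns are IName, ItemID, Price, CustID, OrderNo; row i has aⱼ where attribute j ∈ Orderi, else bᵢⱼ.
Initial tableau (one row per fragment):
  row 1: a1 b12 b13 a4 a5
  row 2: a1 a2 a3 b24 a5
  row 3: a1 a2 a3 a4 b35
Rows 1 and 2 agree on IName; apply IName→Price, CustID and equate their Price, CustID entries.
Rows 1 and 2 agree on CustID; apply CustID→ItemID and equate their ItemID entries.
Row 1 is now all distinguished symbols — the join is lossless.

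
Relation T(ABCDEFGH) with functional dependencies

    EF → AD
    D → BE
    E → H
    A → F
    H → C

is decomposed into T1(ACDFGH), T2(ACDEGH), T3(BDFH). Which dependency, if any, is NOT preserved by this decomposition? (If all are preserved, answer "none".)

Check EF → AD: no single fragment contains all of {ADEF}, and the restricted closure of {EF} across the fragments never reaches {AD}.
D → BE is preserved.
E → H is preserved.
A → F is preserved.
H → C is preserved.

EF → AD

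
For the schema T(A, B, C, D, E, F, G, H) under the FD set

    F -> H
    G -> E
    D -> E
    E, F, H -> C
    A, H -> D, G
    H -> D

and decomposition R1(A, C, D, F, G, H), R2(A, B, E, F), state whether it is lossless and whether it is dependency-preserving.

lossless but not dependency-preserving

Lossless test: (A, F)⁺ = {A, C, D, E, F, G, H}, which contains all of one fragment — lossless.
Dependency preservation: the restricted closure of {G} across the fragments never reaches {E}, so G → E cannot be enforced without a join — not preserved.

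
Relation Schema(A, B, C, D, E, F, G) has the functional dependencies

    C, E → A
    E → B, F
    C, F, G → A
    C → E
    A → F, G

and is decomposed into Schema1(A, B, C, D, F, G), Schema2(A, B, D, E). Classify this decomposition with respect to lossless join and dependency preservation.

Lossless test: (A, B, D)⁺ = {A, B, D, F, G}, which is a superkey of neither fragment — lossy.
Dependency preservation: the restricted closure of {E} across the fragments never reaches {B, F}, so E → B, F cannot be enforced without a join — not preserved.

lossy and not dependency-preserving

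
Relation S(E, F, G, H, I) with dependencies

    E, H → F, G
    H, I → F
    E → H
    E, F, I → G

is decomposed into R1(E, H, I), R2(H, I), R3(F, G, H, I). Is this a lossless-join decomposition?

Chase test. Columns are E, F, G, H, I; row i has aⱼ where attribute j ∈ Ri, else bᵢⱼ.
Initial tableau (one row per fragment):
  row 1: a1 b12 b13 a4 a5
  row 2: b21 b22 b23 a4 a5
  row 3: b31 a2 a3 a4 a5
Rows 1 and 2 agree on H, I; apply H, I→F and equate their F entries.
Rows 1 and 3 agree on H, I; apply H, I→F and equate their F entries.
No row becomes fully distinguished — the join is lossy.

No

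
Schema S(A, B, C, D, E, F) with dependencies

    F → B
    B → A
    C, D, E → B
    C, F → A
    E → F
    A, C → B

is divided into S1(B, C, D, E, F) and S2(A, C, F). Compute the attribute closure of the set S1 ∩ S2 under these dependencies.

A, B, C, F

S1 ∩ S2 = {C, F}.
F → B applies, adding B
B → A applies, adding A
Closure: {A, B, C, F}.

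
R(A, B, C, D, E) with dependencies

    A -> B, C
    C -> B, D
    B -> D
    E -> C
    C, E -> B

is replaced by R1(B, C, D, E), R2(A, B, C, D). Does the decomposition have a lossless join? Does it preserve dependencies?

Lossless test: (B, C, D)⁺ = {B, C, D}, which is a superkey of neither fragment — lossy.
Dependency preservation: every FD's attributes lie within a single fragment, so each can be enforced locally — preserved.

lossy but dependency-preserving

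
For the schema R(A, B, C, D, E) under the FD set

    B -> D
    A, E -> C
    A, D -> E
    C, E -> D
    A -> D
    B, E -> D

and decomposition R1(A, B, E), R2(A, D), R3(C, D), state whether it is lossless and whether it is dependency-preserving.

Lossless test (chase): Rows 1 and 2 agree on A; apply A→D and equate their D entries. Rows 1 and 2 agree on A, D; apply A, D→E and equate their E entries. Rows 1 and 2 agree on A, E; apply A, E→C and equate their C entries. No row becomes fully distinguished — the join is lossy.
Dependency preservation: the restricted closure of {B} across the fragments never reaches {D}, so B → D cannot be enforced without a join — not preserved.

lossy and not dependency-preserving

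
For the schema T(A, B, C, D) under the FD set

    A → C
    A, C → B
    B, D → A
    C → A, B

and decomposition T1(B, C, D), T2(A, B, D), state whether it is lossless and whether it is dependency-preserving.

Lossless test: (B, D)⁺ = {A, B, C, D}, which contains all of one fragment — lossless.
Dependency preservation: the restricted closure of {A} across the fragments never reaches {C}, so A → C cannot be enforced without a join — not preserved.

lossless but not dependency-preserving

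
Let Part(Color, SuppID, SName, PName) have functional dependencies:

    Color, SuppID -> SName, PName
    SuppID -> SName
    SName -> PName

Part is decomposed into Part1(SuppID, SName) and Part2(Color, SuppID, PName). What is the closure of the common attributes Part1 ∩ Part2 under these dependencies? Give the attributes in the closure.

SuppID, SName, PName

Part1 ∩ Part2 = {SuppID}.
SuppID → SName applies, adding SName
SName → PName applies, adding PName
Closure: {SuppID, SName, PName}.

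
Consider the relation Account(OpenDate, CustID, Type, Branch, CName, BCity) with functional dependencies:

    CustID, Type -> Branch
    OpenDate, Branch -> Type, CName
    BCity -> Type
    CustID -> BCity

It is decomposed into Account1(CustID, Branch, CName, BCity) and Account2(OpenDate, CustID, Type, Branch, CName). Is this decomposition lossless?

Yes

Common attributes: Account1 ∩ Account2 = {CustID, Branch, CName}.
Closure of {CustID, Branch, CName}: CustID → BCity applies, adding BCity; BCity → Type applies, adding Type. So (CustID, Branch, CName)⁺ = {CustID, Type, Branch, CName, BCity}.
This closure contains every attribute of Account1, so Account1 ∩ Account2 → Account1. The join is lossless.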